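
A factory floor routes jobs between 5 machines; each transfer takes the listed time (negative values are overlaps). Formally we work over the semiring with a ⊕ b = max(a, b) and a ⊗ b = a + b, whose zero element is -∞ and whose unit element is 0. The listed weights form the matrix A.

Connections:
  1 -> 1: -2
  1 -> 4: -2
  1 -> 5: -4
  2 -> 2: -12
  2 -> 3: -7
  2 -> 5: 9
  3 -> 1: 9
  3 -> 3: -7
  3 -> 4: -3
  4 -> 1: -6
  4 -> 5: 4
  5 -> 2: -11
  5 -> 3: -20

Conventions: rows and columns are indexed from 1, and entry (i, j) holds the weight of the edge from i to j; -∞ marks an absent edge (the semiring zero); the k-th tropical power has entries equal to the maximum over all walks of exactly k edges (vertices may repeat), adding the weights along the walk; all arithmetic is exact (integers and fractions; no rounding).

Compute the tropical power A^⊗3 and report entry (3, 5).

A^⊗2:
  [-4, -15, -24, -4, 2]
  [2, -2, -11, -10, -3]
  [7, -∞, -14, 7, 5]
  [-8, -7, -16, -8, -10]
  [-11, -23, -18, -23, -2]
A^⊗3:
  [-6, -9, -18, -6, 0]
  [0, -14, -9, 0, 7]
  [5, -6, -15, 5, 11]
  [-7, -19, -14, -10, 2]
  [-9, -13, -22, -13, -14]
Key observation: the optimum is the walk 3->1->4->5, with weight 9 + (-2) + 4 = 11.
Optimal value attained by: walk 3->1->4->5.
Answer: (A^⊗3)[3][5] = 11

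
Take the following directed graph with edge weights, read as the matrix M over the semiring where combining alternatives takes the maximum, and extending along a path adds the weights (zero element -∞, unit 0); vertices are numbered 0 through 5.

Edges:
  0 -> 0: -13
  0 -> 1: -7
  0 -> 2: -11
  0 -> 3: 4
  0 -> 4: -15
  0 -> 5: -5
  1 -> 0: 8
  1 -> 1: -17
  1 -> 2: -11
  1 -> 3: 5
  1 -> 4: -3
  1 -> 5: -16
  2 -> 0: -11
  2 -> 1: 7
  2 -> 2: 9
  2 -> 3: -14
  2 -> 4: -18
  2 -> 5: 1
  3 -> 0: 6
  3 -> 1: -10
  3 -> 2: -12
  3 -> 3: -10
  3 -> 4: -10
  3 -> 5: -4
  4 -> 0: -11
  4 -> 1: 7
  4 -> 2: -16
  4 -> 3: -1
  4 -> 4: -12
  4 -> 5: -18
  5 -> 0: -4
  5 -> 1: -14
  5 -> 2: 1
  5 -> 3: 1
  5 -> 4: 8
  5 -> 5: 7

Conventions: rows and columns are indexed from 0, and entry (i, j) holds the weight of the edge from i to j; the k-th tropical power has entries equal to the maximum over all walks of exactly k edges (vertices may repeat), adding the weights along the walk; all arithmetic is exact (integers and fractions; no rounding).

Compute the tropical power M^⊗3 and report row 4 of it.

M^⊗2:
  [10, -4, -2, -2, 3, 2]
  [11, 4, -2, 12, -5, 3]
  [15, 16, 18, 12, 9, 10]
  [-2, -1, -3, 10, 4, 3]
  [15, -5, -4, 12, 4, -5]
  [7, 15, 10, 8, 15, 14]
M^⊗3:
  [4, 10, 7, 14, 10, 9]
  [18, 5, 7, 15, 11, 10]
  [24, 25, 27, 21, 18, 19]
  [16, 11, 6, 4, 11, 10]
  [18, 11, 5, 19, 3, 10]
  [23, 22, 19, 20, 22, 21]
Answer: row 4 of M^⊗3 = [18, 11, 5, 19, 3, 10]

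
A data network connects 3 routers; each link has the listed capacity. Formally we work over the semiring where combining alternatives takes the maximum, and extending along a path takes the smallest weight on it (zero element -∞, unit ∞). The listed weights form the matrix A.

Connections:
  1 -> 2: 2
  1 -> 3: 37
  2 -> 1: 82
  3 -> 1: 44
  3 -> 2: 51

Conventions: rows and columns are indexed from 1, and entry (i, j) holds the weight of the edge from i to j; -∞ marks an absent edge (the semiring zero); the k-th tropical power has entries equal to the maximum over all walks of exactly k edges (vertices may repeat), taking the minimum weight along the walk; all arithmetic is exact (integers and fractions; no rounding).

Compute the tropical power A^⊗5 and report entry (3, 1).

A^⊗2:
  [37, 37, -∞]
  [-∞, 2, 37]
  [51, 2, 37]
A^⊗3:
  [37, 2, 37]
  [37, 37, -∞]
  [37, 37, 37]
A^⊗4:
  [37, 37, 37]
  [37, 2, 37]
  [37, 37, 37]
A^⊗5:
  [37, 37, 37]
  [37, 37, 37]
  [37, 37, 37]
Key observation: the optimum is the walk 3->1->3->1->3->1, with weight 44 min 37 min 44 min 37 min 44 = 37.
Optimal value attained by: walk 3->1->3->1->3->1.
Answer: (A^⊗5)[3][1] = 37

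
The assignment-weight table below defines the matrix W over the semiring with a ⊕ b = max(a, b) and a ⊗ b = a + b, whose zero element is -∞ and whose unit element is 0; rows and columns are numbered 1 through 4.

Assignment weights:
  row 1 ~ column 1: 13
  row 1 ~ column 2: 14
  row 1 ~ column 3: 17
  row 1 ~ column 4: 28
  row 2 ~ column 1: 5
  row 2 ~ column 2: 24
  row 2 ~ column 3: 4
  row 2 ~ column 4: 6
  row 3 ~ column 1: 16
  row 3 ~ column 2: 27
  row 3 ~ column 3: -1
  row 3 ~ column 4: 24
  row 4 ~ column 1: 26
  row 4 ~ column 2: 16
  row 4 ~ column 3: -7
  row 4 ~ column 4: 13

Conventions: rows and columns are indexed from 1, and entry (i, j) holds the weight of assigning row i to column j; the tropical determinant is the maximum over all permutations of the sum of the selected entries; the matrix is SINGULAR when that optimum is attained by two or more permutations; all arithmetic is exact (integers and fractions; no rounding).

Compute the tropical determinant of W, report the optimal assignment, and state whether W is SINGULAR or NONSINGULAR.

σ = (1, 2, 3, 4): 13 + 24 + (-1) + 13 = 49
σ = (1, 2, 4, 3): 13 + 24 + 24 + (-7) = 54
σ = (1, 3, 2, 4): 13 + 4 + 27 + 13 = 57
σ = (1, 3, 4, 2): 13 + 4 + 24 + 16 = 57
σ = (1, 4, 2, 3): 13 + 6 + 27 + (-7) = 39
σ = (1, 4, 3, 2): 13 + 6 + (-1) + 16 = 34
σ = (2, 1, 3, 4): 14 + 5 + (-1) + 13 = 31
σ = (2, 1, 4, 3): 14 + 5 + 24 + (-7) = 36
σ = (2, 3, 1, 4): 14 + 4 + 16 + 13 = 47
σ = (2, 3, 4, 1): 14 + 4 + 24 + 26 = 68
σ = (2, 4, 1, 3): 14 + 6 + 16 + (-7) = 29
σ = (2, 4, 3, 1): 14 + 6 + (-1) + 26 = 45
σ = (3, 1, 2, 4): 17 + 5 + 27 + 13 = 62
σ = (3, 1, 4, 2): 17 + 5 + 24 + 16 = 62
σ = (3, 2, 1, 4): 17 + 24 + 16 + 13 = 70
σ = (3, 2, 4, 1): 17 + 24 + 24 + 26 = 91
σ = (3, 4, 1, 2): 17 + 6 + 16 + 16 = 55
σ = (3, 4, 2, 1): 17 + 6 + 27 + 26 = 76
σ = (4, 1, 2, 3): 28 + 5 + 27 + (-7) = 53
σ = (4, 1, 3, 2): 28 + 5 + (-1) + 16 = 48
σ = (4, 2, 1, 3): 28 + 24 + 16 + (-7) = 61
σ = (4, 2, 3, 1): 28 + 24 + (-1) + 26 = 77
σ = (4, 3, 1, 2): 28 + 4 + 16 + 16 = 64
σ = (4, 3, 2, 1): 28 + 4 + 27 + 26 = 85
Optimal value attained by: σ = (3, 2, 4, 1).
Answer: det⊕(W) = 91; verdict: NONSINGULAR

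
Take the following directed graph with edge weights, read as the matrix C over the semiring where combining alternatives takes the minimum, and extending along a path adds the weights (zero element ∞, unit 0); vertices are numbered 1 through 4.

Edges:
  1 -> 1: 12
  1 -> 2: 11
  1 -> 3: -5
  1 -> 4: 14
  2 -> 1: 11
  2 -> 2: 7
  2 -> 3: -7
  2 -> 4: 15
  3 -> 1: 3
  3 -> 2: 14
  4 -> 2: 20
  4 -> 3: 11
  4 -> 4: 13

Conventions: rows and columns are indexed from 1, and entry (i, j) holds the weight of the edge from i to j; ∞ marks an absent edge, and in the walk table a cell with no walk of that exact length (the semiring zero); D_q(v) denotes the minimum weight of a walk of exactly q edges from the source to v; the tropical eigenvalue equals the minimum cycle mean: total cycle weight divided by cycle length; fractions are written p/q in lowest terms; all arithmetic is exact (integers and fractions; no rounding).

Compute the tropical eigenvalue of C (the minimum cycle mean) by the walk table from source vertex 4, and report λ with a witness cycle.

q=0: [∞, ∞, ∞, 0]
q=1: [∞, 20, 11, 13]
q=2: [14, 25, 13, 26]
q=3: [16, 25, 9, 28]
q=4: [12, 23, 11, 30]
Optimal cycle mean attained by: cycle 1->3->1, total (-5) + 3, length 2.
Answer: λ = -1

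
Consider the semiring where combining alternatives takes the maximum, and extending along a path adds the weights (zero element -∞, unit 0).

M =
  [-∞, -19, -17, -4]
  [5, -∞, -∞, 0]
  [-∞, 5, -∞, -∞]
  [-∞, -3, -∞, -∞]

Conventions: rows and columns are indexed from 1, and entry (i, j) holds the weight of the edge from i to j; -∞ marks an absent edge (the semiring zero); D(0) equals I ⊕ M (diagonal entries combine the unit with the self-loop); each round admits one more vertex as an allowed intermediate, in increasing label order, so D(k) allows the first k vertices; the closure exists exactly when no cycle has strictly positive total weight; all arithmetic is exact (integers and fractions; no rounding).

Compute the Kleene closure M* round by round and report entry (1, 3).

D(0):
  [0, -19, -17, -4]
  [5, 0, -∞, 0]
  [-∞, 5, 0, -∞]
  [-∞, -3, -∞, 0]
D(1):
  [0, -19, -17, -4]
  [5, 0, -12, 1]
  [-∞, 5, 0, -∞]
  [-∞, -3, -∞, 0]
D(2):
  [0, -19, -17, -4]
  [5, 0, -12, 1]
  [10, 5, 0, 6]
  [2, -3, -15, 0]
D(3):
  [0, -12, -17, -4]
  [5, 0, -12, 1]
  [10, 5, 0, 6]
  [2, -3, -15, 0]
D(4):
  [0, -7, -17, -4]
  [5, 0, -12, 1]
  [10, 5, 0, 6]
  [2, -3, -15, 0]
Answer: M*[1][3] = -17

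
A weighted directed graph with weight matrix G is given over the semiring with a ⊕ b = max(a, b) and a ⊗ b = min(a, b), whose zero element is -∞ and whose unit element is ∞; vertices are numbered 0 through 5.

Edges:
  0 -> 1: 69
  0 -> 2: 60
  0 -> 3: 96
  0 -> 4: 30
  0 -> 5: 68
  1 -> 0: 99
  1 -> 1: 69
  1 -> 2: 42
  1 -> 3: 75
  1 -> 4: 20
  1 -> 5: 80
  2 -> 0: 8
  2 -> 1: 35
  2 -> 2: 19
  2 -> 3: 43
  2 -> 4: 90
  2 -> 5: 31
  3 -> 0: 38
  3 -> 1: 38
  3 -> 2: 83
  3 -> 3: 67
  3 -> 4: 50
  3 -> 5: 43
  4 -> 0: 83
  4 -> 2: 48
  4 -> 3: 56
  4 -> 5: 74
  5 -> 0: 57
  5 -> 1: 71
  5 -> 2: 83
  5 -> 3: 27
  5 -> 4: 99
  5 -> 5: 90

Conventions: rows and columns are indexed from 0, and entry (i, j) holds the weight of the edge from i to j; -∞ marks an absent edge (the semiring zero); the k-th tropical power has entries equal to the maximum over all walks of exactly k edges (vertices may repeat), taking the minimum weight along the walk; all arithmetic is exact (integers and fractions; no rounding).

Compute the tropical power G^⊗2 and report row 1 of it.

G^⊗2:
  [69, 69, 83, 69, 68, 69]
  [69, 71, 80, 96, 80, 80]
  [83, 38, 48, 56, 43, 74]
  [50, 43, 67, 67, 83, 50]
  [57, 71, 74, 83, 74, 74]
  [83, 71, 83, 71, 90, 90]
Answer: row 1 of G^⊗2 = [69, 71, 80, 96, 80, 80]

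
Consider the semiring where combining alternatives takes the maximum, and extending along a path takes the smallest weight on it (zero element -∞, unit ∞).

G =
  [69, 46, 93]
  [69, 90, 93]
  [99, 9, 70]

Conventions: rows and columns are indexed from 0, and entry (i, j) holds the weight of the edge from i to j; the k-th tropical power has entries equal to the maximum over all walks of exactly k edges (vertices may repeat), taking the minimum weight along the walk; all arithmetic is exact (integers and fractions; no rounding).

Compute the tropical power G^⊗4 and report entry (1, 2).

G^⊗2:
  [93, 46, 70]
  [93, 90, 90]
  [70, 46, 93]
G^⊗3:
  [70, 46, 93]
  [90, 90, 93]
  [93, 46, 70]
G^⊗4:
  [93, 46, 70]
  [93, 90, 90]
  [70, 46, 93]
Key observation: the optimum is the walk 1->1->2->0->2, with weight 90 min 93 min 99 min 93 = 90.
Optimal value attained by: walk 1->1->2->0->2.
Answer: (G^⊗4)[1][2] = 90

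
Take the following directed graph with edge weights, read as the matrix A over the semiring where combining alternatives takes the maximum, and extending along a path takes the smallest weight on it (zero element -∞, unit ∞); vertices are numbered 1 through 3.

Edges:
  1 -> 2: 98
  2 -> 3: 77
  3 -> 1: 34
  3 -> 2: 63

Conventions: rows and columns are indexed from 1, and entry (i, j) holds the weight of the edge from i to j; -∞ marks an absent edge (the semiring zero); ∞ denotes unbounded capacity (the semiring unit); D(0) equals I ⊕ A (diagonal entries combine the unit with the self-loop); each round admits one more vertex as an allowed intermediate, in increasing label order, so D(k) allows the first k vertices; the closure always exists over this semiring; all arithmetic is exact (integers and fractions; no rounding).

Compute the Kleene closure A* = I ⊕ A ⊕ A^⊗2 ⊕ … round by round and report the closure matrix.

D(0):
  [∞, 98, -∞]
  [-∞, ∞, 77]
  [34, 63, ∞]
D(1):
  [∞, 98, -∞]
  [-∞, ∞, 77]
  [34, 63, ∞]
D(2):
  [∞, 98, 77]
  [-∞, ∞, 77]
  [34, 63, ∞]
D(3):
  [∞, 98, 77]
  [34, ∞, 77]
  [34, 63, ∞]
Answer: A* = [[∞, 98, 77], [34, ∞, 77], [34, 63, ∞]]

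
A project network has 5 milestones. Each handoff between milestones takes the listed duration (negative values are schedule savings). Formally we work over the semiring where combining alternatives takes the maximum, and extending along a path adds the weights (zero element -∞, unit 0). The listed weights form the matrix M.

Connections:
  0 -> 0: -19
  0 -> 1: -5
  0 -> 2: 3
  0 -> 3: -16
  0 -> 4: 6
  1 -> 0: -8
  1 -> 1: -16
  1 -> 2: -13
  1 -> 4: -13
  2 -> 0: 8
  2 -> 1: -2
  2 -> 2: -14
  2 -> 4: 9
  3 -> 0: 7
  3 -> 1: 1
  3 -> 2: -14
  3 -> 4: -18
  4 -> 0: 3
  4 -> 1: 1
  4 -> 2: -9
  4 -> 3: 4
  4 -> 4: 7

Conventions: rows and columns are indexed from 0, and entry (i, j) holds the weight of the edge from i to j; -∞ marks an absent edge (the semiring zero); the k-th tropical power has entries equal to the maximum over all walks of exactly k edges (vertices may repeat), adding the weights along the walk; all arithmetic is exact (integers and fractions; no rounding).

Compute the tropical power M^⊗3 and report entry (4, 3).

M^⊗2:
  [11, 7, -3, 10, 13]
  [-5, -12, -5, -9, -2]
  [12, 10, 11, 13, 16]
  [-6, 2, 10, -9, 13]
  [11, 8, 6, 11, 14]
M^⊗3:
  [17, 14, 14, 17, 20]
  [3, -1, -2, 2, 5]
  [20, 17, 15, 20, 23]
  [18, 14, 4, 17, 20]
  [18, 15, 14, 18, 21]
Key observation: the optimum is the walk 4->4->4->3, with weight 7 + 7 + 4 = 18.
Optimal value attained by: walk 4->4->4->3.
Answer: (M^⊗3)[4][3] = 18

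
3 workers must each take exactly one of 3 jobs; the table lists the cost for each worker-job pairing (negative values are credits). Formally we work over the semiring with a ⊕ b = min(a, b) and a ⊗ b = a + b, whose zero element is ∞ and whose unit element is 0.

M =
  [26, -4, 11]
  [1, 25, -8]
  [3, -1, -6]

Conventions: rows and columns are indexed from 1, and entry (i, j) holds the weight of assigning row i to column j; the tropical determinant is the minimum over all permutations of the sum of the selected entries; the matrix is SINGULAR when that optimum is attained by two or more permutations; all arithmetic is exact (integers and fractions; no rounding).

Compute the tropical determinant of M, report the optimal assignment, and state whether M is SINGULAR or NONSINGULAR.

σ = (1, 2, 3): 26 + 25 + (-6) = 45
σ = (1, 3, 2): 26 + (-8) + (-1) = 17
σ = (2, 1, 3): (-4) + 1 + (-6) = -9
σ = (2, 3, 1): (-4) + (-8) + 3 = -9
σ = (3, 1, 2): 11 + 1 + (-1) = 11
σ = (3, 2, 1): 11 + 25 + 3 = 39
Optimal value attained by: σ = (2, 1, 3).
Answer: det⊕(M) = -9; verdict: SINGULAR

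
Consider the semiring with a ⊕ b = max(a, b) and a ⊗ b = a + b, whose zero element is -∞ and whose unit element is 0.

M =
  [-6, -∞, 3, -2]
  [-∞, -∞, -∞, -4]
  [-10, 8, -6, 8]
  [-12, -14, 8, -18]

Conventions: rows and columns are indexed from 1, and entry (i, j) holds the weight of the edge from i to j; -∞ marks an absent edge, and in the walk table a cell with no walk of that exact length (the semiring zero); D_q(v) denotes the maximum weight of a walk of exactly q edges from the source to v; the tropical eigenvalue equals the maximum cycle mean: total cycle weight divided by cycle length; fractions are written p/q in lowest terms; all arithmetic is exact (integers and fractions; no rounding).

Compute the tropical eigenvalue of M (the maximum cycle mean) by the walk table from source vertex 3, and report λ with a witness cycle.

q=0: [-∞, -∞, 0, -∞]
q=1: [-10, 8, -6, 8]
q=2: [-4, 2, 16, 4]
q=3: [6, 24, 12, 24]
q=4: [12, 20, 32, 20]
Optimal cycle mean attained by: cycle 3->4->3, total 8 + 8, length 2.
Answer: λ = 8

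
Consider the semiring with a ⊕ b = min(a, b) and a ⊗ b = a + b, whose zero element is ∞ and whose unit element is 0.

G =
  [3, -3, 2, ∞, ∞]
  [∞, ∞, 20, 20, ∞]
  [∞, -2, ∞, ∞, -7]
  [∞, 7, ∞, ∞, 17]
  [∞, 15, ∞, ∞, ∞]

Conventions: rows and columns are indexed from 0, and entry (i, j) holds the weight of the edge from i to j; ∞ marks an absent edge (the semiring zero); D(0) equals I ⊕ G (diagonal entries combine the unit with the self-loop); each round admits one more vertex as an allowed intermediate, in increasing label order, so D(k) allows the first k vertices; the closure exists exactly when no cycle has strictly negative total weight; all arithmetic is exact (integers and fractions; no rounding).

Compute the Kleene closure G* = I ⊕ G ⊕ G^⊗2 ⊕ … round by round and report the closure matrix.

D(0):
  [0, -3, 2, ∞, ∞]
  [∞, 0, 20, 20, ∞]
  [∞, -2, 0, ∞, -7]
  [∞, 7, ∞, 0, 17]
  [∞, 15, ∞, ∞, 0]
D(1):
  [0, -3, 2, ∞, ∞]
  [∞, 0, 20, 20, ∞]
  [∞, -2, 0, ∞, -7]
  [∞, 7, ∞, 0, 17]
  [∞, 15, ∞, ∞, 0]
D(2):
  [0, -3, 2, 17, ∞]
  [∞, 0, 20, 20, ∞]
  [∞, -2, 0, 18, -7]
  [∞, 7, 27, 0, 17]
  [∞, 15, 35, 35, 0]
D(3):
  [0, -3, 2, 17, -5]
  [∞, 0, 20, 20, 13]
  [∞, -2, 0, 18, -7]
  [∞, 7, 27, 0, 17]
  [∞, 15, 35, 35, 0]
D(4):
  [0, -3, 2, 17, -5]
  [∞, 0, 20, 20, 13]
  [∞, -2, 0, 18, -7]
  [∞, 7, 27, 0, 17]
  [∞, 15, 35, 35, 0]
D(5):
  [0, -3, 2, 17, -5]
  [∞, 0, 20, 20, 13]
  [∞, -2, 0, 18, -7]
  [∞, 7, 27, 0, 17]
  [∞, 15, 35, 35, 0]
Answer: G* = [[0, -3, 2, 17, -5], [∞, 0, 20, 20, 13], [∞, -2, 0, 18, -7], [∞, 7, 27, 0, 17], [∞, 15, 35, 35, 0]]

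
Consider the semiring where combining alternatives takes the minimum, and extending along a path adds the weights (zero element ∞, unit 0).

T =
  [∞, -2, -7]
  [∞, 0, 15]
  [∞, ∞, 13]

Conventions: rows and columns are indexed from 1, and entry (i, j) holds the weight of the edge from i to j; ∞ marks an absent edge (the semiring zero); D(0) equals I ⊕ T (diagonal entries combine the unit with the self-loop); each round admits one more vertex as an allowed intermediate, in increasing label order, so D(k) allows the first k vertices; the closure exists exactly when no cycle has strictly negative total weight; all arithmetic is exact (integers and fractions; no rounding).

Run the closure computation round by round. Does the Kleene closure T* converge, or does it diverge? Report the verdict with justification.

D(0):
  [0, -2, -7]
  [∞, 0, 15]
  [∞, ∞, 0]
D(1):
  [0, -2, -7]
  [∞, 0, 15]
  [∞, ∞, 0]
D(2):
  [0, -2, -7]
  [∞, 0, 15]
  [∞, ∞, 0]
D(3):
  [0, -2, -7]
  [∞, 0, 15]
  [∞, ∞, 0]
Key observation: every diagonal entry stays at the unit through all rounds, so no improving cycle exists.
Answer: CONVERGES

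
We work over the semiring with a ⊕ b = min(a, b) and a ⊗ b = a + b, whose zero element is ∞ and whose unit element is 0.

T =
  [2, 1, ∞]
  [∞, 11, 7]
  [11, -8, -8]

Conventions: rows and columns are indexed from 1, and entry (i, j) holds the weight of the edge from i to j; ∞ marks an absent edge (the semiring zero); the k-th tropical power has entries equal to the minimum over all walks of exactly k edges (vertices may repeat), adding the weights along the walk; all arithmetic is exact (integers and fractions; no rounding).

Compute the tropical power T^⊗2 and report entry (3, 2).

T^⊗2:
  [4, 3, 8]
  [18, -1, -1]
  [3, -16, -16]
Key observation: the optimum is the walk 3->3->2, with weight (-8) + (-8) = -16.
Optimal value attained by: walk 3->3->2.
Answer: (T^⊗2)[3][2] = -16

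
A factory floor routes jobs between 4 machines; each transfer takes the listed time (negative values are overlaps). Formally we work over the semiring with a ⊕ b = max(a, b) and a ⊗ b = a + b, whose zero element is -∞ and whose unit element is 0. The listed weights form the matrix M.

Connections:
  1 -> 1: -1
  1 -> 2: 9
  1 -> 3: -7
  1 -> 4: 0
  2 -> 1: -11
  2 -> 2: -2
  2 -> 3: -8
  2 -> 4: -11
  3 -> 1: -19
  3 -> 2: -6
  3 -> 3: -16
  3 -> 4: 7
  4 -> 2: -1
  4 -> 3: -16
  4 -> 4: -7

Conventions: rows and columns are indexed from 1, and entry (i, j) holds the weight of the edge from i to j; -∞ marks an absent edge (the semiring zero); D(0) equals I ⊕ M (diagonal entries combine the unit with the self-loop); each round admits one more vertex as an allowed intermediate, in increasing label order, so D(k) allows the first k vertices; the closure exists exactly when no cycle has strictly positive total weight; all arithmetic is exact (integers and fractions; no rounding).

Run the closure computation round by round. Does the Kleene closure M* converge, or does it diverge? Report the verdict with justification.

D(0):
  [0, 9, -7, 0]
  [-11, 0, -8, -11]
  [-19, -6, 0, 7]
  [-∞, -1, -16, 0]
D(1):
  [0, 9, -7, 0]
  [-11, 0, -8, -11]
  [-19, -6, 0, 7]
  [-∞, -1, -16, 0]
D(2):
  [0, 9, 1, 0]
  [-11, 0, -8, -11]
  [-17, -6, 0, 7]
  [-12, -1, -9, 0]
D(3):
  [0, 9, 1, 8]
  [-11, 0, -8, -1]
  [-17, -6, 0, 7]
  [-12, -1, -9, 0]
D(4):
  [0, 9, 1, 8]
  [-11, 0, -8, -1]
  [-5, 6, 0, 7]
  [-12, -1, -9, 0]
Key observation: every diagonal entry stays at the unit through all rounds, so no improving cycle exists.
Answer: CONVERGES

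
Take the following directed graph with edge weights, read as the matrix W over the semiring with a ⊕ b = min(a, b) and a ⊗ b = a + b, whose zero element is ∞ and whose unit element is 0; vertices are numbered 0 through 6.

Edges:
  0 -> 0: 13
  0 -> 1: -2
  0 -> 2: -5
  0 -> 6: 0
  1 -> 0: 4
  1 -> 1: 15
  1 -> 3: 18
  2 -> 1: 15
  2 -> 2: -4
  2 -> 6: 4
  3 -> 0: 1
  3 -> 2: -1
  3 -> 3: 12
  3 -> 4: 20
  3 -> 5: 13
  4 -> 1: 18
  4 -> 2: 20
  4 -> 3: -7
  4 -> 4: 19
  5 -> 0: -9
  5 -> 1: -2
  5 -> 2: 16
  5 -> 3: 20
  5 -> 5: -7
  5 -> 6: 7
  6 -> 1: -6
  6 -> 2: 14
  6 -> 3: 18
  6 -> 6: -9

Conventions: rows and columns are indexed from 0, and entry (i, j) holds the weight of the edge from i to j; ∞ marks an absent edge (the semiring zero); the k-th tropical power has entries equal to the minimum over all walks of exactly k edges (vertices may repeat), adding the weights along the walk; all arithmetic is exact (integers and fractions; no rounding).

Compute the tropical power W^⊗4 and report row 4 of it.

W^⊗2:
  [2, -6, -9, 16, ∞, ∞, -9]
  [17, 2, -1, 30, 38, 31, 4]
  [19, -2, -8, 22, ∞, ∞, -5]
  [4, -1, -5, 13, 32, 6, 1]
  [-6, 33, -8, 5, 13, 6, 24]
  [-16, -11, -14, 13, 40, -14, -9]
  [-2, -15, 5, 9, 38, 31, -18]
W^⊗3:
  [-2, -15, -13, 9, 36, 29, -18]
  [6, -2, -5, 20, 50, 24, -5]
  [2, -11, -12, 13, 42, 35, -14]
  [-3, -5, -9, 17, 33, -1, -8]
  [-3, -8, -12, 6, 25, -1, -6]
  [-23, -18, -21, 6, 33, -21, -18]
  [-11, -24, -7, 0, 29, 22, -27]
W^⊗4:
  [-11, -24, -17, 0, 29, 22, -27]
  [2, -11, -9, 13, 40, 17, -14]
  [-7, -20, -16, 4, 33, 26, -23]
  [-10, -14, -13, 10, 37, -8, -17]
  [-10, -12, -16, 10, 26, -8, -15]
  [-30, -25, -28, -1, 26, -28, -27]
  [-20, -33, -16, -9, 20, 13, -36]
Answer: row 4 of W^⊗4 = [-10, -12, -16, 10, 26, -8, -15]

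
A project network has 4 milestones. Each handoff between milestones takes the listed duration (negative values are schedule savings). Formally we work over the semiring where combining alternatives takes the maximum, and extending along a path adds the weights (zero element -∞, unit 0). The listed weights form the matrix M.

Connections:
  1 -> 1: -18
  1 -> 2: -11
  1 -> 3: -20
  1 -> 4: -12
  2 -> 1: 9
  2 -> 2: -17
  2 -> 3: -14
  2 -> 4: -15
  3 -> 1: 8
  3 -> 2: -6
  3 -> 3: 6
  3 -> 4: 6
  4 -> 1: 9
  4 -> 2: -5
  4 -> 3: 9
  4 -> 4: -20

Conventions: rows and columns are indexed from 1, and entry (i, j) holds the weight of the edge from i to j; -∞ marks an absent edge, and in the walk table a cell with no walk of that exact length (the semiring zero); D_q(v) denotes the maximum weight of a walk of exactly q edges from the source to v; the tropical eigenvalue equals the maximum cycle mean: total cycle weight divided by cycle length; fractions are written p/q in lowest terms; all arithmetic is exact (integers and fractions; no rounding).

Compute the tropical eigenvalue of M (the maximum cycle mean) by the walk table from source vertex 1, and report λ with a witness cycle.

q=0: [0, -∞, -∞, -∞]
q=1: [-18, -11, -20, -12]
q=2: [-2, -17, -3, -14]
q=3: [5, -9, 3, 3]
q=4: [12, -2, 12, 9]
Optimal cycle mean attained by: cycle 3->4->3, total 6 + 9, length 2.
Answer: λ = 15/2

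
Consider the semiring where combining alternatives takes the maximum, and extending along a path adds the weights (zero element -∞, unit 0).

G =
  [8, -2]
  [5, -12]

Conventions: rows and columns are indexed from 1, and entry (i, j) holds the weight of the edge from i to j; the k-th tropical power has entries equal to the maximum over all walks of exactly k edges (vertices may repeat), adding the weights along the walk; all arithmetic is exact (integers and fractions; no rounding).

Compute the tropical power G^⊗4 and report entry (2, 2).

G^⊗2:
  [16, 6]
  [13, 3]
G^⊗3:
  [24, 14]
  [21, 11]
G^⊗4:
  [32, 22]
  [29, 19]
Key observation: the optimum is the walk 2->1->1->1->2, with weight 5 + 8 + 8 + (-2) = 19.
Optimal value attained by: walk 2->1->1->1->2.
Answer: (G^⊗4)[2][2] = 19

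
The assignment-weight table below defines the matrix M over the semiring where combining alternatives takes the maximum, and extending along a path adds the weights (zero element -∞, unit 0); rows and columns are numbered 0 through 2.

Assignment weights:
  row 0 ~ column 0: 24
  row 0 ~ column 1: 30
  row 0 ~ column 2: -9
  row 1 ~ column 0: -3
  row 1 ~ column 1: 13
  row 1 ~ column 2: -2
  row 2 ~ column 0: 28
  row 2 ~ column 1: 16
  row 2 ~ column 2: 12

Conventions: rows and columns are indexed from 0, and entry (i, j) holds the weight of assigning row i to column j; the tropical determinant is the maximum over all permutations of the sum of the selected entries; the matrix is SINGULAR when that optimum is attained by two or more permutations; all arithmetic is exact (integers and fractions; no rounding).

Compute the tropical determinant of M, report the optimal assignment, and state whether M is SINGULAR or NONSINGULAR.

σ = (0, 1, 2): 24 + 13 + 12 = 49
σ = (0, 2, 1): 24 + (-2) + 16 = 38
σ = (1, 0, 2): 30 + (-3) + 12 = 39
σ = (1, 2, 0): 30 + (-2) + 28 = 56
σ = (2, 0, 1): (-9) + (-3) + 16 = 4
σ = (2, 1, 0): (-9) + 13 + 28 = 32
Optimal value attained by: σ = (1, 2, 0).
Answer: det⊕(M) = 56; verdict: NONSINGULAR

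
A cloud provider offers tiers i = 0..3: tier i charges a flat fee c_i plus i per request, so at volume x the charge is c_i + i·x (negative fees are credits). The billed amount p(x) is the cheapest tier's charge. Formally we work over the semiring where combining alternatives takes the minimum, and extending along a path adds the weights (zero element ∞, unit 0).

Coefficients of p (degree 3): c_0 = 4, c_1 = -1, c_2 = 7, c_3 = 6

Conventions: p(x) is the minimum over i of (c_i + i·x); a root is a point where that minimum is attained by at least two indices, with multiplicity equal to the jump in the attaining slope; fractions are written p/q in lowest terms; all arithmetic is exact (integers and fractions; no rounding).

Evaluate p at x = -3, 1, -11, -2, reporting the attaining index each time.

p(-3) = min(4+0·(-3)=4, -1+1·(-3)=-4, 7+2·(-3)=1, 6+3·(-3)=-3) = -4 (attained by i=1)
p(1) = min(4+0·1=4, -1+1·1=0, 7+2·1=9, 6+3·1=9) = 0 (attained by i=1)
p(-11) = min(4+0·(-11)=4, -1+1·(-11)=-12, 7+2·(-11)=-15, 6+3·(-11)=-27) = -27 (attained by i=3)
p(-2) = min(4+0·(-2)=4, -1+1·(-2)=-3, 7+2·(-2)=3, 6+3·(-2)=0) = -3 (attained by i=1)
Answer: p(-3) = -4; p(1) = 0; p(-11) = -27; p(-2) = -3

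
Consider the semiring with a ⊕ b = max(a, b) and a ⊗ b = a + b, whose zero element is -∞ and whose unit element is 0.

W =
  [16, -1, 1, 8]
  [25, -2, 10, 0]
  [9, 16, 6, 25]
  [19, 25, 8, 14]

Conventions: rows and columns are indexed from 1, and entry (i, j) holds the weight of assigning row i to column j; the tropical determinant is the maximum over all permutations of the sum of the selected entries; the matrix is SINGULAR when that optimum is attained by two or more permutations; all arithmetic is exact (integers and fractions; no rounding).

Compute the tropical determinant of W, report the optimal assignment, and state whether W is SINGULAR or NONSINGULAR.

σ = (1, 2, 3, 4): 16 + (-2) + 6 + 14 = 34
σ = (1, 2, 4, 3): 16 + (-2) + 25 + 8 = 47
σ = (1, 3, 2, 4): 16 + 10 + 16 + 14 = 56
σ = (1, 3, 4, 2): 16 + 10 + 25 + 25 = 76
σ = (1, 4, 2, 3): 16 + 0 + 16 + 8 = 40
σ = (1, 4, 3, 2): 16 + 0 + 6 + 25 = 47
σ = (2, 1, 3, 4): (-1) + 25 + 6 + 14 = 44
σ = (2, 1, 4, 3): (-1) + 25 + 25 + 8 = 57
σ = (2, 3, 1, 4): (-1) + 10 + 9 + 14 = 32
σ = (2, 3, 4, 1): (-1) + 10 + 25 + 19 = 53
σ = (2, 4, 1, 3): (-1) + 0 + 9 + 8 = 16
σ = (2, 4, 3, 1): (-1) + 0 + 6 + 19 = 24
σ = (3, 1, 2, 4): 1 + 25 + 16 + 14 = 56
σ = (3, 1, 4, 2): 1 + 25 + 25 + 25 = 76
σ = (3, 2, 1, 4): 1 + (-2) + 9 + 14 = 22
σ = (3, 2, 4, 1): 1 + (-2) + 25 + 19 = 43
σ = (3, 4, 1, 2): 1 + 0 + 9 + 25 = 35
σ = (3, 4, 2, 1): 1 + 0 + 16 + 19 = 36
σ = (4, 1, 2, 3): 8 + 25 + 16 + 8 = 57
σ = (4, 1, 3, 2): 8 + 25 + 6 + 25 = 64
σ = (4, 2, 1, 3): 8 + (-2) + 9 + 8 = 23
σ = (4, 2, 3, 1): 8 + (-2) + 6 + 19 = 31
σ = (4, 3, 1, 2): 8 + 10 + 9 + 25 = 52
σ = (4, 3, 2, 1): 8 + 10 + 16 + 19 = 53
Optimal value attained by: σ = (1, 3, 4, 2).
Answer: det⊕(W) = 76; verdict: SINGULAR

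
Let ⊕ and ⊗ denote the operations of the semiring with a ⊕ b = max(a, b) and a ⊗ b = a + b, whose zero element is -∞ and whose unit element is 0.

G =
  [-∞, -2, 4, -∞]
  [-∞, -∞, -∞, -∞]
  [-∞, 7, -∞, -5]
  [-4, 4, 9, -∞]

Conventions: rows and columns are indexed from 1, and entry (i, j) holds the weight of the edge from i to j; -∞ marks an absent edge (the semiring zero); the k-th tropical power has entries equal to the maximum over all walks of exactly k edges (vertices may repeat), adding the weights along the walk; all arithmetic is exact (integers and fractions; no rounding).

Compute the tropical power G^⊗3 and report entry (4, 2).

G^⊗2:
  [-∞, 11, -∞, -1]
  [-∞, -∞, -∞, -∞]
  [-9, -1, 4, -∞]
  [-∞, 16, 0, 4]
G^⊗3:
  [-5, 3, 8, -∞]
  [-∞, -∞, -∞, -∞]
  [-∞, 11, -5, -1]
  [0, 8, 13, -5]
Key observation: the optimum is the walk 4->3->4->2, with weight 9 + (-5) + 4 = 8.
Optimal value attained by: walk 4->3->4->2.
Answer: (G^⊗3)[4][2] = 8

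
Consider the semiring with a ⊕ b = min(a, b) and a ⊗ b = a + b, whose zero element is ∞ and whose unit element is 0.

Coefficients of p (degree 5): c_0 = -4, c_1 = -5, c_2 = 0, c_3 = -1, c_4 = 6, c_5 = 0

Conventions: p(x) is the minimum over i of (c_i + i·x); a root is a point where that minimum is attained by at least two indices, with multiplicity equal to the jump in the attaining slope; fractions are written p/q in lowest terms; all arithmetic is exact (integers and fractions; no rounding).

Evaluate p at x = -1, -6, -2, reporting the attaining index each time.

p(-1) = min(-4+0·(-1)=-4, -5+1·(-1)=-6, 0+2·(-1)=-2, -1+3·(-1)=-4, 6+4·(-1)=2, 0+5·(-1)=-5) = -6 (attained by i=1)
p(-6) = min(-4+0·(-6)=-4, -5+1·(-6)=-11, 0+2·(-6)=-12, -1+3·(-6)=-19, 6+4·(-6)=-18, 0+5·(-6)=-30) = -30 (attained by i=5)
p(-2) = min(-4+0·(-2)=-4, -5+1·(-2)=-7, 0+2·(-2)=-4, -1+3·(-2)=-7, 6+4·(-2)=-2, 0+5·(-2)=-10) = -10 (attained by i=5)
Answer: p(-1) = -6; p(-6) = -30; p(-2) = -10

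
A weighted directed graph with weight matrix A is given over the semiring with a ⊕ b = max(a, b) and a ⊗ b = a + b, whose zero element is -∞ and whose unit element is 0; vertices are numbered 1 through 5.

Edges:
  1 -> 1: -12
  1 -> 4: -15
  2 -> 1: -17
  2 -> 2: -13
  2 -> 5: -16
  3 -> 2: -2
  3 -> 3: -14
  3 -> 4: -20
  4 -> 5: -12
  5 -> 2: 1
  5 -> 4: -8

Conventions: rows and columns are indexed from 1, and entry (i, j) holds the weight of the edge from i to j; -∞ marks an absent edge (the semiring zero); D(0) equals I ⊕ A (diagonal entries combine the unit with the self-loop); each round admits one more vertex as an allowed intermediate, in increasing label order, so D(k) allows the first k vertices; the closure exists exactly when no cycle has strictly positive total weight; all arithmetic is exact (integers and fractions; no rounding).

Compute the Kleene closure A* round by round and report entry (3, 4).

D(0):
  [0, -∞, -∞, -15, -∞]
  [-17, 0, -∞, -∞, -16]
  [-∞, -2, 0, -20, -∞]
  [-∞, -∞, -∞, 0, -12]
  [-∞, 1, -∞, -8, 0]
D(1):
  [0, -∞, -∞, -15, -∞]
  [-17, 0, -∞, -32, -16]
  [-∞, -2, 0, -20, -∞]
  [-∞, -∞, -∞, 0, -12]
  [-∞, 1, -∞, -8, 0]
D(2):
  [0, -∞, -∞, -15, -∞]
  [-17, 0, -∞, -32, -16]
  [-19, -2, 0, -20, -18]
  [-∞, -∞, -∞, 0, -12]
  [-16, 1, -∞, -8, 0]
D(3):
  [0, -∞, -∞, -15, -∞]
  [-17, 0, -∞, -32, -16]
  [-19, -2, 0, -20, -18]
  [-∞, -∞, -∞, 0, -12]
  [-16, 1, -∞, -8, 0]
D(4):
  [0, -∞, -∞, -15, -27]
  [-17, 0, -∞, -32, -16]
  [-19, -2, 0, -20, -18]
  [-∞, -∞, -∞, 0, -12]
  [-16, 1, -∞, -8, 0]
D(5):
  [0, -26, -∞, -15, -27]
  [-17, 0, -∞, -24, -16]
  [-19, -2, 0, -20, -18]
  [-28, -11, -∞, 0, -12]
  [-16, 1, -∞, -8, 0]
Answer: A*[3][4] = -20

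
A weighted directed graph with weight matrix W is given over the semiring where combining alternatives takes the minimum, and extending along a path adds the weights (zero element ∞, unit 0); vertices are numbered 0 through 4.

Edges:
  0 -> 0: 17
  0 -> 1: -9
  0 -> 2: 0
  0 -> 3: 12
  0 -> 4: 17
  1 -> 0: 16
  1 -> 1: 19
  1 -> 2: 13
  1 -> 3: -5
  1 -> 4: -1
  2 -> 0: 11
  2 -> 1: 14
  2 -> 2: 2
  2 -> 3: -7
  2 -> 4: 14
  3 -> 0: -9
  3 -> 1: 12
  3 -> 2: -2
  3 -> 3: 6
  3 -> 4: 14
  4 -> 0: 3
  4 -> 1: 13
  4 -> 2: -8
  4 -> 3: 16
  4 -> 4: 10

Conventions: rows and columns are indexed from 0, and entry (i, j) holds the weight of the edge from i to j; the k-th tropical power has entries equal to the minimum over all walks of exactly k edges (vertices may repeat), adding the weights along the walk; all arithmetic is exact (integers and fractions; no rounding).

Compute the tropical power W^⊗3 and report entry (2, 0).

W^⊗2:
  [3, 8, 2, -14, -10]
  [-14, 7, -9, 1, 9]
  [-16, 2, -9, -5, 7]
  [-3, -18, -9, -9, 8]
  [3, -6, -6, -15, 6]
W^⊗3:
  [-23, -6, -18, -8, 0]
  [-8, -23, -14, -16, 3]
  [-14, -25, -16, -16, 1]
  [-18, -12, -11, -23, -19]
  [-24, -6, -17, -13, -7]
Key observation: the optimum is the walk 2->2->3->0, with weight 2 + (-7) + (-9) = -14.
Optimal value attained by: walk 2->2->3->0.
Answer: (W^⊗3)[2][0] = -14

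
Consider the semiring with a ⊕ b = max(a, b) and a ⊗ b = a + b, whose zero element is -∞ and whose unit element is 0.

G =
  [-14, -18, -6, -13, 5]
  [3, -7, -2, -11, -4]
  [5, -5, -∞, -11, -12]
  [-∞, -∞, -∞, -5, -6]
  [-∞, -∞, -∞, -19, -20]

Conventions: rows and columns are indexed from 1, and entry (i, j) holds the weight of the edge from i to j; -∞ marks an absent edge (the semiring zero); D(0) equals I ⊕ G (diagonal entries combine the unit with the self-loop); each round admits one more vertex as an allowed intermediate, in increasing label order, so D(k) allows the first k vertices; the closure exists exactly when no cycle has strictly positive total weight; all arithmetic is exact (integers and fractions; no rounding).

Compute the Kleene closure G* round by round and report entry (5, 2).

D(0):
  [0, -18, -6, -13, 5]
  [3, 0, -2, -11, -4]
  [5, -5, 0, -11, -12]
  [-∞, -∞, -∞, 0, -6]
  [-∞, -∞, -∞, -19, 0]
D(1):
  [0, -18, -6, -13, 5]
  [3, 0, -2, -10, 8]
  [5, -5, 0, -8, 10]
  [-∞, -∞, -∞, 0, -6]
  [-∞, -∞, -∞, -19, 0]
D(2):
  [0, -18, -6, -13, 5]
  [3, 0, -2, -10, 8]
  [5, -5, 0, -8, 10]
  [-∞, -∞, -∞, 0, -6]
  [-∞, -∞, -∞, -19, 0]
D(3):
  [0, -11, -6, -13, 5]
  [3, 0, -2, -10, 8]
  [5, -5, 0, -8, 10]
  [-∞, -∞, -∞, 0, -6]
  [-∞, -∞, -∞, -19, 0]
D(4):
  [0, -11, -6, -13, 5]
  [3, 0, -2, -10, 8]
  [5, -5, 0, -8, 10]
  [-∞, -∞, -∞, 0, -6]
  [-∞, -∞, -∞, -19, 0]
D(5):
  [0, -11, -6, -13, 5]
  [3, 0, -2, -10, 8]
  [5, -5, 0, -8, 10]
  [-∞, -∞, -∞, 0, -6]
  [-∞, -∞, -∞, -19, 0]
Answer: G*[5][2] = -∞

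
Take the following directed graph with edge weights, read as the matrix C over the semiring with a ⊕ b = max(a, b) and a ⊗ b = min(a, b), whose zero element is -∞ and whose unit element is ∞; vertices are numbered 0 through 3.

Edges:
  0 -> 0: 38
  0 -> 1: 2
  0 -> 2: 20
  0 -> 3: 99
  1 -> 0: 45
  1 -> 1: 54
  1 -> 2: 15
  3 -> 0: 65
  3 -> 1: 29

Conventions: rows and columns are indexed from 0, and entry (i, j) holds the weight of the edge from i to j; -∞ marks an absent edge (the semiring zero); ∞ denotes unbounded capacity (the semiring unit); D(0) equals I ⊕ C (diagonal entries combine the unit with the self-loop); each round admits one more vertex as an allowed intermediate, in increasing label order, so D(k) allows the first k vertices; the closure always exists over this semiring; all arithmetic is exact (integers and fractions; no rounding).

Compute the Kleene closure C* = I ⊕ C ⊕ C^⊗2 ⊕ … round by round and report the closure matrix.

D(0):
  [∞, 2, 20, 99]
  [45, ∞, 15, -∞]
  [-∞, -∞, ∞, -∞]
  [65, 29, -∞, ∞]
D(1):
  [∞, 2, 20, 99]
  [45, ∞, 20, 45]
  [-∞, -∞, ∞, -∞]
  [65, 29, 20, ∞]
D(2):
  [∞, 2, 20, 99]
  [45, ∞, 20, 45]
  [-∞, -∞, ∞, -∞]
  [65, 29, 20, ∞]
D(3):
  [∞, 2, 20, 99]
  [45, ∞, 20, 45]
  [-∞, -∞, ∞, -∞]
  [65, 29, 20, ∞]
D(4):
  [∞, 29, 20, 99]
  [45, ∞, 20, 45]
  [-∞, -∞, ∞, -∞]
  [65, 29, 20, ∞]
Answer: C* = [[∞, 29, 20, 99], [45, ∞, 20, 45], [-∞, -∞, ∞, -∞], [65, 29, 20, ∞]]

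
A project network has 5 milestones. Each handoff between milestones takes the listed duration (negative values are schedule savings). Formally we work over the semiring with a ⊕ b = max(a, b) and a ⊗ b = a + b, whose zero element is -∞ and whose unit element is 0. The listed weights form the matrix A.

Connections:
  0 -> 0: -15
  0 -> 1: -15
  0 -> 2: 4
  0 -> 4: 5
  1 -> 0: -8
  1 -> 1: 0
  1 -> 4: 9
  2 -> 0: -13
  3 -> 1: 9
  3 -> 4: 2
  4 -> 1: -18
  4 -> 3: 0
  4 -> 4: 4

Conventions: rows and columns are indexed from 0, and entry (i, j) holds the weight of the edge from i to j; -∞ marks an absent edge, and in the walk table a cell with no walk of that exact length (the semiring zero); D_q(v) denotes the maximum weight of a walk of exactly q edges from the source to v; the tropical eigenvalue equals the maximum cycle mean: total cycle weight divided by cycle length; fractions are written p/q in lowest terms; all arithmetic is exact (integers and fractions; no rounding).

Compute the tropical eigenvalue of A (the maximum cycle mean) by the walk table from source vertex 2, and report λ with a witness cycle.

q=0: [-∞, -∞, 0, -∞, -∞]
q=1: [-13, -∞, -∞, -∞, -∞]
q=2: [-28, -28, -9, -∞, -8]
q=3: [-22, -26, -24, -8, -4]
q=4: [-34, 1, -18, -4, 0]
q=5: [-7, 5, -30, 0, 10]
Optimal cycle mean attained by: cycle 1->4->3->1, total 9 + 0 + 9, length 3.
Answer: λ = 6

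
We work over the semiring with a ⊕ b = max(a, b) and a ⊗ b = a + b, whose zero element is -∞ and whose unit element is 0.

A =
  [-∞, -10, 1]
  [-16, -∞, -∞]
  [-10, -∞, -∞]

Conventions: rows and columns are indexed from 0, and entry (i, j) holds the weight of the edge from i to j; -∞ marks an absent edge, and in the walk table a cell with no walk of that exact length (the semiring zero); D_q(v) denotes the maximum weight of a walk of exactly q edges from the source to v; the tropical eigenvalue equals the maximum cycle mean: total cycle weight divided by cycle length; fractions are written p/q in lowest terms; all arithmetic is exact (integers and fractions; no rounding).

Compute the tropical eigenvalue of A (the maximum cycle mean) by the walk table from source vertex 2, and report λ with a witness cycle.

q=0: [-∞, -∞, 0]
q=1: [-10, -∞, -∞]
q=2: [-∞, -20, -9]
q=3: [-19, -∞, -∞]
Optimal cycle mean attained by: cycle 0->2->0, total 1 + (-10), length 2.
Answer: λ = -9/2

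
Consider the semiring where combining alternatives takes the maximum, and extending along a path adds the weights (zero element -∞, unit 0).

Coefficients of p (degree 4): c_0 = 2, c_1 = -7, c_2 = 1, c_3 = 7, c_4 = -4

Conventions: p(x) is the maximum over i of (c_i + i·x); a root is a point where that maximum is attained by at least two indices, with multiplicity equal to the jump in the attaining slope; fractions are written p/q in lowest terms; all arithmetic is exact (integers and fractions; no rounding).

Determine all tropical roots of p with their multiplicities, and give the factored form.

hull edge (i=0, c=2) to (i=3, c=7): slope 5/3, span 3
hull edge (i=3, c=7) to (i=4, c=-4): slope -11, span 1
Factored form: p(x) = -4 ⊗ (x ⊕ (-5/3)) ⊗ (x ⊕ (-5/3)) ⊗ (x ⊕ (-5/3)) ⊗ (x ⊕ 11)
Answer: roots = -5/3 (mult 3), 11 (mult 1)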